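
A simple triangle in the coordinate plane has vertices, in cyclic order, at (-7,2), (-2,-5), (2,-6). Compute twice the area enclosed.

Using the shoelace formula, 2A = |((-7)·(-5) − (-2)·2) + ((-2)·(-6) − 2·(-5)) + (2·2 − (-7)·(-6))| = 23, so the area is 11.5.

23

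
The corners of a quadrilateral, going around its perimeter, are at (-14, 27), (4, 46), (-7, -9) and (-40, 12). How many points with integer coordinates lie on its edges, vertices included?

16

The number of boundary lattice points is Σ gcd(|Δx|,|Δy|) = gcd(18,19) + gcd(11,55) + gcd(33,21) + gcd(26,15) = 1+11+3+1 = 16.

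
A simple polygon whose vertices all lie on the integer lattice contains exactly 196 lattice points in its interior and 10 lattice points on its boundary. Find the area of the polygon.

200

Pick's theorem states A = I + B/2 − 1, so A = 196 + 10/2 − 1 = 200.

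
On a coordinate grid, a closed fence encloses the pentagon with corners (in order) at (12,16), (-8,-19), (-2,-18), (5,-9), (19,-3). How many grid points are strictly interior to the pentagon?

Using the shoelace formula, 2A = |[12·(-19) − (-8)·16] + [(-8)·(-18) − (-2)·(-19)] + [(-2)·(-9) − 5·(-18)] + [5·(-3) − 19·(-9)] + [19·16 − 12·(-3)]| = 610, so the area is 305.
Along each edge there are gcd(|Δx|,|Δy|)+1 lattice points, so counting each shared vertex once the boundary has gcd(20,35) + gcd(6,1) + gcd(7,9) + gcd(14,6) + gcd(7,19) = 5+1+1+2+1 = 10.
By Pick's theorem A = I + B/2 − 1, so I = 305 − 10/2 + 1 = 301.

301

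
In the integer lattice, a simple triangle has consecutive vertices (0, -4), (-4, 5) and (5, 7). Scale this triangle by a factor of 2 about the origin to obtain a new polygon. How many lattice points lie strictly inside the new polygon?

176

By the shoelace formula, twice the signed area is |(0·5 − (-4)·(-4)) + ((-4)·7 − 5·5) + (5·(-4) − 0·7)| = 89, so the area is 44.5.
Summing gcd(|Δx|,|Δy|) over the edges gives the boundary count: gcd(4,9) + gcd(9,2) + gcd(5,11) = 1+1+1 = 3.
Scaling by 2 multiplies the area by 2² = 4 (so the new area is 178) and multiplies the boundary lattice-point count by 2, giving 6.
By Pick's theorem, the interior count of the dilated polygon is 178 − 6/2 + 1 = 176.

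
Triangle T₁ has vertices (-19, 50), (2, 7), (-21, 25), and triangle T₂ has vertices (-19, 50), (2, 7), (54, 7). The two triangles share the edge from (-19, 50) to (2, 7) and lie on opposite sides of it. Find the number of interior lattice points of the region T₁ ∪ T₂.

The union is the simple quadrilateral with vertices (-19, 50), (-21, 25), (2, 7), (54, 7) in order.
The shoelace formula gives twice the area as |((-19)·25 − (-21)·50) + ((-21)·7 − 2·25) + (2·7 − 54·7) + (54·50 − (-19)·7)| = 2847, so the area is 1423.5.
Summing gcd(|Δx|,|Δy|) over the edges gives the boundary count: gcd(2,25) + gcd(23,18) + gcd(52,0) + gcd(73,43) = 1+1+52+1 = 55.
By Pick's theorem I = A − B/2 + 1 = 1423.5 − 55/2 + 1 = 1397.

1397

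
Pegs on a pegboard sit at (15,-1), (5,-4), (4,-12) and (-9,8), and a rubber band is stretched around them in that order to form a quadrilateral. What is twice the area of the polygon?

286

By the shoelace formula, twice the signed area is |(15·(-4) − 5·(-1)) + (5·(-12) − 4·(-4)) + (4·8 − (-9)·(-12)) + ((-9)·(-1) − 15·8)| = 286, so the area is 143.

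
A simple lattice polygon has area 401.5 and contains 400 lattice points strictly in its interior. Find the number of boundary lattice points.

Pick's theorem gives A = I + B/2 − 1, so B = 2(A − I + 1) = 2(401.5 − 400 + 1) = 5.

5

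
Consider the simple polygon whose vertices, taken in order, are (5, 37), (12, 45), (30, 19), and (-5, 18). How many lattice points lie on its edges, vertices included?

5

Along each edge there are gcd(|Δx|,|Δy|)+1 lattice points, so counting each shared vertex once the boundary has gcd(7,8) + gcd(18,26) + gcd(35,1) + gcd(10,19) = 1+2+1+1 = 5.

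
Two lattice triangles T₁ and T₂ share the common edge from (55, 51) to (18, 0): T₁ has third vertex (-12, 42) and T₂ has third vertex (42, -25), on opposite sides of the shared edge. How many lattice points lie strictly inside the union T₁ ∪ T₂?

The union is the simple quadrilateral with vertices (55, 51), (-12, 42), (18, 0), (42, -25) in order.
By the shoelace formula, twice the signed area is |[55·42 − (-12)·51] + [(-12)·0 − 18·42] + [18·(-25) − 42·0] + [42·51 − 55·(-25)]| = 5233, so the area is 2616.5.
Along each edge there are gcd(|Δx|,|Δy|)+1 lattice points, so counting each shared vertex once the boundary has gcd(67,9) + gcd(30,42) + gcd(24,25) + gcd(13,76) = 1+6+1+1 = 9.
By Pick's theorem I = A − B/2 + 1 = 2616.5 − 9/2 + 1 = 2613.

2613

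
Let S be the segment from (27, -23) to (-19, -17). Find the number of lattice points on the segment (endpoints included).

The number of lattice points on a segment between lattice points is gcd(|Δx|,|Δy|) + 1 = gcd(46,6) + 1 = 2 + 1 = 3.

3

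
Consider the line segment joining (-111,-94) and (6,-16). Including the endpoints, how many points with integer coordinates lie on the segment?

40

The number of lattice points on a segment between lattice points is gcd(|Δx|,|Δy|) + 1 = gcd(117,78) + 1 = 39 + 1 = 40.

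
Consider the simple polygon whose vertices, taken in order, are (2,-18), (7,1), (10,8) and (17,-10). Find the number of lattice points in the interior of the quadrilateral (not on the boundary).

173

The shoelace formula gives twice the area as |[2·1 − 7·(-18)] + [7·8 − 10·1] + [10·(-10) − 17·8] + [17·(-18) − 2·(-10)]| = 348, so the area is 174.
Summing gcd(|Δx|,|Δy|) over the edges gives the boundary count: gcd(5,19) + gcd(3,7) + gcd(7,18) + gcd(15,8) = 1+1+1+1 = 4.
By Pick's theorem A = I + B/2 − 1, so I = 174 − 4/2 + 1 = 173.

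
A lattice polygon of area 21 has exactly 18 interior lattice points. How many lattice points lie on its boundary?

8

Pick's theorem gives A = I + B/2 − 1, so B = 2(A − I + 1) = 2(21 − 18 + 1) = 8.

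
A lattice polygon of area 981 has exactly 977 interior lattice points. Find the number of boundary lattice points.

10

Pick's theorem gives A = I + B/2 − 1, so B = 2(A − I + 1) = 2(981 − 977 + 1) = 10.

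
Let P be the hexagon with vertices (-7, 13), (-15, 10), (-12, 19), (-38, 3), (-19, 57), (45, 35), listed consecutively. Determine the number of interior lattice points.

Using the shoelace formula, 2A = |((-7)·10 − (-15)·13) + ((-15)·19 − (-12)·10) + ((-12)·3 − (-38)·19) + ((-38)·57 − (-19)·3) + ((-19)·35 − 45·57) + (45·13 − (-7)·35)| = 3863, so the area is 3863/2.
Summing gcd(|Δx|,|Δy|) over the edges gives the boundary count: gcd(8,3) + gcd(3,9) + gcd(26,16) + gcd(19,54) + gcd(64,22) + gcd(52,22) = 1+3+2+1+2+2 = 11.
Pick's theorem gives I = A − B/2 + 1 = 3863/2 − 11/2 + 1 = 1927.

1927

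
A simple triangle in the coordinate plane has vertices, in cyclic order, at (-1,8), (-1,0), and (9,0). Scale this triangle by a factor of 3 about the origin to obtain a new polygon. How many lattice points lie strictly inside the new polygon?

The shoelace formula gives twice the area as |((-1)·0 − (-1)·8) + ((-1)·0 − 9·0) + (9·8 − (-1)·0)| = 80, so the area is 40.
Along each edge there are gcd(|Δx|,|Δy|)+1 lattice points, so counting each shared vertex once the boundary has gcd(0,8) + gcd(10,0) + gcd(10,8) = 8+10+2 = 20.
Scaling by 3 multiplies the area by 3² = 9 (so the new area is 360) and multiplies the boundary lattice-point count by 3, giving 60.
By Pick's theorem, the interior count of the dilated polygon is 360 − 60/2 + 1 = 331.

331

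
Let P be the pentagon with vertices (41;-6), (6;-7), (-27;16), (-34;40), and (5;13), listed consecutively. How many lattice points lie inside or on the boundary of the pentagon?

Using the shoelace formula, 2A = |(41·(-7) − 6·(-6)) + (6·16 − (-27)·(-7)) + ((-27)·40 − (-34)·16) + ((-34)·13 − 5·40) + (5·(-6) − 41·13)| = 2085, so the area is 2085/2.
Summing gcd(|Δx|,|Δy|) over the edges gives the boundary count: gcd(35,1) + gcd(33,23) + gcd(7,24) + gcd(39,27) + gcd(36,19) = 1+1+1+3+1 = 7.
Pick's theorem gives I = A − B/2 + 1 = 2085/2 − 7/2 + 1 = 1040, so the closed region contains I + B = 1040 + 7 = 1047 lattice points.

1047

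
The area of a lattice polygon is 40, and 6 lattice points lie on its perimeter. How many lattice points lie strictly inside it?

38

From Pick's theorem, I = A − B/2 + 1 = 40 − 6/2 + 1 = 38.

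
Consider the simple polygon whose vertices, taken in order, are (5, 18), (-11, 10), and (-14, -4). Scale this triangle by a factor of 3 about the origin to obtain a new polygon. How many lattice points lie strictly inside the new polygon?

886

By the shoelace formula, twice the signed area is |(5·10 − (-11)·18) + ((-11)·(-4) − (-14)·10) + ((-14)·18 − 5·(-4))| = 200, so the area is 100.
Along each edge there are gcd(|Δx|,|Δy|)+1 lattice points, so counting each shared vertex once the boundary has gcd(16,8) + gcd(3,14) + gcd(19,22) = 8+1+1 = 10.
Scaling by 3 multiplies the area by 3² = 9 (so the new area is 900) and multiplies the boundary lattice-point count by 3, giving 30.
By Pick's theorem, the interior count of the dilated polygon is 900 − 30/2 + 1 = 886.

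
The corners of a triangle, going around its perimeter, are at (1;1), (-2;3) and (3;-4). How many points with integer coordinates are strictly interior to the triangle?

By the shoelace formula, twice the signed area is |[1·3 − (-2)·1] + [(-2)·(-4) − 3·3] + [3·1 − 1·(-4)]| = 11, so the area is 5.5.
Summing gcd(|Δx|,|Δy|) over the edges gives the boundary count: gcd(3,2) + gcd(5,7) + gcd(2,5) = 1+1+1 = 3.
Pick's theorem gives I = A − B/2 + 1 = 5.5 − 3/2 + 1 = 5.

5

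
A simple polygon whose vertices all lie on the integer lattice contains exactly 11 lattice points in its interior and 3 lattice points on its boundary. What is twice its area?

By Pick's theorem, A = I + B/2 − 1 = 11 + 3/2 − 1 = 23/2.
Hence 2A = 23.

23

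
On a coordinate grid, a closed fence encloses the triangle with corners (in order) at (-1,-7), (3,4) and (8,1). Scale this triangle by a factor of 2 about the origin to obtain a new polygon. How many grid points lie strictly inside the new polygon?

132

By the shoelace formula, twice the signed area is |[(-1)·4 − 3·(-7)] + [3·1 − 8·4] + [8·(-7) − (-1)·1]| = 67, so the area is 33.5.
The number of boundary lattice points is Σ gcd(|Δx|,|Δy|) = gcd(4,11) + gcd(5,3) + gcd(9,8) = 1+1+1 = 3.
Scaling by 2 multiplies the area by 2² = 4 (so the new area is 134) and multiplies the boundary lattice-point count by 2, giving 6.
By Pick's theorem, the interior count of the dilated polygon is 134 − 6/2 + 1 = 132.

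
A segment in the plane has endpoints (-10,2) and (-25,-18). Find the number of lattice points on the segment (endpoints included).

The number of lattice points on a segment between lattice points is gcd(|Δx|,|Δy|) + 1 = gcd(15,20) + 1 = 5 + 1 = 6.

6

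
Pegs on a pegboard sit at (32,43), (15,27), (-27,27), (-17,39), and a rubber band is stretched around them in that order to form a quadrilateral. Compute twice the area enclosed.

By the shoelace formula, twice the signed area is |(32·27 − 15·43) + (15·27 − (-27)·27) + ((-27)·39 − (-17)·27) + ((-17)·43 − 32·39)| = 1220, so the area is 610.

1220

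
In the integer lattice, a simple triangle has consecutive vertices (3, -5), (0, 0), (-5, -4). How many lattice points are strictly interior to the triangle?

By the shoelace formula, twice the signed area is |(3·0 − 0·(-5)) + (0·(-4) − (-5)·0) + ((-5)·(-5) − 3·(-4))| = 37, so the area is 18.5.
Summing gcd(|Δx|,|Δy|) over the edges gives the boundary count: gcd(3,5) + gcd(5,4) + gcd(8,1) = 1+1+1 = 3.
Pick's theorem gives I = A − B/2 + 1 = 18.5 − 3/2 + 1 = 18.

18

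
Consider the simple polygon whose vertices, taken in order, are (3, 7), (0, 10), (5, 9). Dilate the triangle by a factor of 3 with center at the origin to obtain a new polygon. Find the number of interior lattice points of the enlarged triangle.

46

By the shoelace formula, twice the signed area is |[3·10 − 0·7] + [0·9 − 5·10] + [5·7 − 3·9]| = 12, so the area is 6.
Summing gcd(|Δx|,|Δy|) over the edges gives the boundary count: gcd(3,3) + gcd(5,1) + gcd(2,2) = 3+1+2 = 6.
Scaling by 3 multiplies the area by 3² = 9 (so the new area is 54) and multiplies the boundary lattice-point count by 3, giving 18.
By Pick's theorem, the interior count of the dilated polygon is 54 − 18/2 + 1 = 46.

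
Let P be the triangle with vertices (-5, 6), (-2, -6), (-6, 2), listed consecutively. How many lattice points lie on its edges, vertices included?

8

Along each edge there are gcd(|Δx|,|Δy|)+1 lattice points, so counting each shared vertex once the boundary has gcd(3,12) + gcd(4,8) + gcd(1,4) = 3+4+1 = 8.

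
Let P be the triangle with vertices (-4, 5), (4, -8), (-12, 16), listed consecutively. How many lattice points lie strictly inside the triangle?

The shoelace formula gives twice the area as |((-4)·(-8) − 4·5) + (4·16 − (-12)·(-8)) + ((-12)·5 − (-4)·16)| = 16, so the area is 8.
Summing gcd(|Δx|,|Δy|) over the edges gives the boundary count: gcd(8,13) + gcd(16,24) + gcd(8,11) = 1+8+1 = 10.
Pick's theorem gives I = A − B/2 + 1 = 8 − 10/2 + 1 = 4.

4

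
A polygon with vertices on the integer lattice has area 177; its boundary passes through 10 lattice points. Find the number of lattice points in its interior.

Pick's theorem A = I + B/2 − 1 rearranges to I = A − B/2 + 1 = 177 − 10/2 + 1 = 173.

173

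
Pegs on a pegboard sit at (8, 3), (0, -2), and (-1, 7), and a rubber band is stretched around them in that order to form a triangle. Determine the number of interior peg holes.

38

By the shoelace formula, twice the signed area is |[8·(-2) − 0·3] + [0·7 − (-1)·(-2)] + [(-1)·3 − 8·7]| = 77, so the area is 77/2.
Summing gcd(|Δx|,|Δy|) over the edges gives the boundary count: gcd(8,5) + gcd(1,9) + gcd(9,4) = 1+1+1 = 3.
By Pick's theorem A = I + B/2 − 1, so I = 77/2 − 3/2 + 1 = 38.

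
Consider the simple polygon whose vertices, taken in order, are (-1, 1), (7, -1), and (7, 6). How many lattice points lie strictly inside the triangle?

24

Using the shoelace formula, 2A = |((-1)·(-1) − 7·1) + (7·6 − 7·(-1)) + (7·1 − (-1)·6)| = 56, so the area is 28.
Along each edge there are gcd(|Δx|,|Δy|)+1 lattice points, so counting each shared vertex once the boundary has gcd(8,2) + gcd(0,7) + gcd(8,5) = 2+7+1 = 10.
Pick's theorem gives I = A − B/2 + 1 = 28 − 10/2 + 1 = 24.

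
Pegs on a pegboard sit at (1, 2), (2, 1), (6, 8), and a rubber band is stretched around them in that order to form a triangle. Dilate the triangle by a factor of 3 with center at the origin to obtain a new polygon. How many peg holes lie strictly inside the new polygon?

46

The shoelace formula gives twice the area as |(1·1 − 2·2) + (2·8 − 6·1) + (6·2 − 1·8)| = 11, so the area is 5.5.
Summing gcd(|Δx|,|Δy|) over the edges gives the boundary count: gcd(1,1) + gcd(4,7) + gcd(5,6) = 1+1+1 = 3.
Scaling by 3 multiplies the area by 3² = 9 (so the new area is 99/2) and multiplies the boundary lattice-point count by 3, giving 9.
By Pick's theorem, the interior count of the dilated polygon is 99/2 − 9/2 + 1 = 46.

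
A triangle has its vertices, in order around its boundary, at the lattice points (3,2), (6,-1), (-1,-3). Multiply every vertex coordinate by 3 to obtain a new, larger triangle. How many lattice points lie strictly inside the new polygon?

115

Using the shoelace formula, 2A = |(3·(-1) − 6·2) + (6·(-3) − (-1)·(-1)) + ((-1)·2 − 3·(-3))| = 27, so the area is 13.5.
The number of boundary lattice points is Σ gcd(|Δx|,|Δy|) = gcd(3,3) + gcd(7,2) + gcd(4,5) = 3+1+1 = 5.
Scaling by 3 multiplies the area by 3² = 9 (so the new area is 243/2) and multiplies the boundary lattice-point count by 3, giving 15.
By Pick's theorem, the interior count of the dilated polygon is 243/2 − 15/2 + 1 = 115.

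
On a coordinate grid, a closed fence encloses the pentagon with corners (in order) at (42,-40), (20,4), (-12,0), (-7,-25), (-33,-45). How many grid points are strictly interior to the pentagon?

1990

By the shoelace formula, twice the signed area is |[42·4 − 20·(-40)] + [20·0 − (-12)·4] + [(-12)·(-25) − (-7)·0] + [(-7)·(-45) − (-33)·(-25)] + [(-33)·(-40) − 42·(-45)]| = 4016, so the area is 2008.
Summing gcd(|Δx|,|Δy|) over the edges gives the boundary count: gcd(22,44) + gcd(32,4) + gcd(5,25) + gcd(26,20) + gcd(75,5) = 22+4+5+2+5 = 38.
By Pick's theorem A = I + B/2 − 1, so I = 2008 − 38/2 + 1 = 1990.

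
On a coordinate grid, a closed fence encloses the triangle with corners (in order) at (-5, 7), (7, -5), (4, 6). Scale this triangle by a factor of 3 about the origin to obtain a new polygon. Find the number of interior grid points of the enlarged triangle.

By the shoelace formula, twice the signed area is |[(-5)·(-5) − 7·7] + [7·6 − 4·(-5)] + [4·7 − (-5)·6]| = 96, so the area is 48.
Summing gcd(|Δx|,|Δy|) over the edges gives the boundary count: gcd(12,12) + gcd(3,11) + gcd(9,1) = 12+1+1 = 14.
Scaling by 3 multiplies the area by 3² = 9 (so the new area is 432) and multiplies the boundary lattice-point count by 3, giving 42.
By Pick's theorem, the interior count of the dilated polygon is 432 − 42/2 + 1 = 412.

412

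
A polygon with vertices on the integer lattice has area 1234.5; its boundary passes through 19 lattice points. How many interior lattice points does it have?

1226

Pick's theorem A = I + B/2 − 1 rearranges to I = A − B/2 + 1 = 1234.5 − 19/2 + 1 = 1226.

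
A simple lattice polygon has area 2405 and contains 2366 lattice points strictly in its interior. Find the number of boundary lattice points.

Pick's theorem gives A = I + B/2 − 1, so B = 2(A − I + 1) = 2(2405 − 2366 + 1) = 80.

80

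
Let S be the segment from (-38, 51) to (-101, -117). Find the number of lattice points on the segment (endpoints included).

22

The number of lattice points on a segment between lattice points is gcd(|Δx|,|Δy|) + 1 = gcd(63,168) + 1 = 21 + 1 = 22.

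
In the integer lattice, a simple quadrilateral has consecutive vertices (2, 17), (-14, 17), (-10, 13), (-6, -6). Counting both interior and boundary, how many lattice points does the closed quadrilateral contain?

Using the shoelace formula, 2A = |(2·17 − (-14)·17) + ((-14)·13 − (-10)·17) + ((-10)·(-6) − (-6)·13) + ((-6)·17 − 2·(-6))| = 308, so the area is 154.
Summing gcd(|Δx|,|Δy|) over the edges gives the boundary count: gcd(16,0) + gcd(4,4) + gcd(4,19) + gcd(8,23) = 16+4+1+1 = 22.
Pick's theorem gives I = A − B/2 + 1 = 154 − 22/2 + 1 = 144, so the closed region contains I + B = 144 + 22 = 166 lattice points.

166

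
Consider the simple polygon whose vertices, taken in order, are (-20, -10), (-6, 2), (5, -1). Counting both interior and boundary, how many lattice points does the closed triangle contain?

The shoelace formula gives twice the area as |((-20)·2 − (-6)·(-10)) + ((-6)·(-1) − 5·2) + (5·(-10) − (-20)·(-1))| = 174, so the area is 87.
Along each edge there are gcd(|Δx|,|Δy|)+1 lattice points, so counting each shared vertex once the boundary has gcd(14,12) + gcd(11,3) + gcd(25,9) = 2+1+1 = 4.
Pick's theorem gives I = A − B/2 + 1 = 87 − 4/2 + 1 = 86, so the closed region contains I + B = 86 + 4 = 90 lattice points.

90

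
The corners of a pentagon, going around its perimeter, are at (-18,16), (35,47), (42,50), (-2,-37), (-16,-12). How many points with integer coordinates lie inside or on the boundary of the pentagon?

By the shoelace formula, twice the signed area is |[(-18)·47 − 35·16] + [35·50 − 42·47] + [42·(-37) − (-2)·50] + [(-2)·(-12) − (-16)·(-37)] + [(-16)·16 − (-18)·(-12)]| = 4124, so the area is 2062.
The number of boundary lattice points is Σ gcd(|Δx|,|Δy|) = gcd(53,31) + gcd(7,3) + gcd(44,87) + gcd(14,25) + gcd(2,28) = 1+1+1+1+2 = 6.
Pick's theorem gives I = A − B/2 + 1 = 2062 − 6/2 + 1 = 2060, so the closed region contains I + B = 2060 + 6 = 2066 lattice points.

2066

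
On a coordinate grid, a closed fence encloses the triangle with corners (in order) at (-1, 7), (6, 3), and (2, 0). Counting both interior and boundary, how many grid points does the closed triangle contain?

By the shoelace formula, twice the signed area is |((-1)·3 − 6·7) + (6·0 − 2·3) + (2·7 − (-1)·0)| = 37, so the area is 18.5.
Summing gcd(|Δx|,|Δy|) over the edges gives the boundary count: gcd(7,4) + gcd(4,3) + gcd(3,7) = 1+1+1 = 3.
Pick's theorem gives I = A − B/2 + 1 = 18.5 − 3/2 + 1 = 18, so the closed region contains I + B = 18 + 3 = 21 lattice points.

21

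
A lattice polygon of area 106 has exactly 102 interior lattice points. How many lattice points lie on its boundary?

10

Pick's theorem gives A = I + B/2 − 1, so B = 2(A − I + 1) = 2(106 − 102 + 1) = 10.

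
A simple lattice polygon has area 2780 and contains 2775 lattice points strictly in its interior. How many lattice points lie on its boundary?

Pick's theorem gives A = I + B/2 − 1, so B = 2(A − I + 1) = 2(2780 − 2775 + 1) = 12.

12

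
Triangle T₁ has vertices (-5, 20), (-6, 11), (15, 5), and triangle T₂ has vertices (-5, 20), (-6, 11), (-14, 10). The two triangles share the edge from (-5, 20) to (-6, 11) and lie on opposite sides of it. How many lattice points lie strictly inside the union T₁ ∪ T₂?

129

The union is the simple quadrilateral with vertices (-5, 20), (15, 5), (-6, 11), (-14, 10) in order.
By the shoelace formula, twice the signed area is |[(-5)·5 − 15·20] + [15·11 − (-6)·5] + [(-6)·10 − (-14)·11] + [(-14)·20 − (-5)·10]| = 266, so the area is 133.
Summing gcd(|Δx|,|Δy|) over the edges gives the boundary count: gcd(20,15) + gcd(21,6) + gcd(8,1) + gcd(9,10) = 5+3+1+1 = 10.
By Pick's theorem I = A − B/2 + 1 = 133 − 10/2 + 1 = 129.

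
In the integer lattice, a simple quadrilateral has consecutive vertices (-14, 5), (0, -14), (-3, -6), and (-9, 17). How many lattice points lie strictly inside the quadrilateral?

120

By the shoelace formula, twice the signed area is |[(-14)·(-14) − 0·5] + [0·(-6) − (-3)·(-14)] + [(-3)·17 − (-9)·(-6)] + [(-9)·5 − (-14)·17]| = 242, so the area is 121.
Along each edge there are gcd(|Δx|,|Δy|)+1 lattice points, so counting each shared vertex once the boundary has gcd(14,19) + gcd(3,8) + gcd(6,23) + gcd(5,12) = 1+1+1+1 = 4.
Pick's theorem gives I = A − B/2 + 1 = 121 − 4/2 + 1 = 120.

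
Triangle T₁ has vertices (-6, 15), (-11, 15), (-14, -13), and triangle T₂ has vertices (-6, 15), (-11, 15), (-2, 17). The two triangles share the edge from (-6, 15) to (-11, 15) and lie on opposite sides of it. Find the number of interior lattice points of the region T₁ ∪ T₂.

72

The union is the simple quadrilateral with vertices (-6, 15), (-14, -13), (-11, 15), (-2, 17) in order.
By the shoelace formula, twice the signed area is |((-6)·(-13) − (-14)·15) + ((-14)·15 − (-11)·(-13)) + ((-11)·17 − (-2)·15) + ((-2)·15 − (-6)·17)| = 150, so the area is 75.
The number of boundary lattice points is Σ gcd(|Δx|,|Δy|) = gcd(8,28) + gcd(3,28) + gcd(9,2) + gcd(4,2) = 4+1+1+2 = 8.
By Pick's theorem I = A − B/2 + 1 = 75 − 8/2 + 1 = 72.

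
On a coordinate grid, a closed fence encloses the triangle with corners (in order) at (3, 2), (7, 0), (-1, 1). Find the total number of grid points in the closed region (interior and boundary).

9

The shoelace formula gives twice the area as |[3·0 − 7·2] + [7·1 − (-1)·0] + [(-1)·2 − 3·1]| = 12, so the area is 6.
Along each edge there are gcd(|Δx|,|Δy|)+1 lattice points, so counting each shared vertex once the boundary has gcd(4,2) + gcd(8,1) + gcd(4,1) = 2+1+1 = 4.
Pick's theorem gives I = A − B/2 + 1 = 6 − 4/2 + 1 = 5, so the closed region contains I + B = 5 + 4 = 9 lattice points.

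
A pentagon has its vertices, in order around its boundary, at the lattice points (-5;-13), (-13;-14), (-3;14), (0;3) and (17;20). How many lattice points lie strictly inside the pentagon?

237

Using the shoelace formula, 2A = |[(-5)·(-14) − (-13)·(-13)] + [(-13)·14 − (-3)·(-14)] + [(-3)·3 − 0·14] + [0·20 − 17·3] + [17·(-13) − (-5)·20]| = 504, so the area is 252.
Along each edge there are gcd(|Δx|,|Δy|)+1 lattice points, so counting each shared vertex once the boundary has gcd(8,1) + gcd(10,28) + gcd(3,11) + gcd(17,17) + gcd(22,33) = 1+2+1+17+11 = 32.
By Pick's theorem A = I + B/2 − 1, so I = 252 − 32/2 + 1 = 237.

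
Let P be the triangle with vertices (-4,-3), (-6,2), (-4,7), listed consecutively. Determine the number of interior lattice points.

By the shoelace formula, twice the signed area is |[(-4)·2 − (-6)·(-3)] + [(-6)·7 − (-4)·2] + [(-4)·(-3) − (-4)·7]| = 20, so the area is 10.
The number of boundary lattice points is Σ gcd(|Δx|,|Δy|) = gcd(2,5) + gcd(2,5) + gcd(0,10) = 1+1+10 = 12.
By Pick's theorem A = I + B/2 − 1, so I = 10 − 12/2 + 1 = 5.

5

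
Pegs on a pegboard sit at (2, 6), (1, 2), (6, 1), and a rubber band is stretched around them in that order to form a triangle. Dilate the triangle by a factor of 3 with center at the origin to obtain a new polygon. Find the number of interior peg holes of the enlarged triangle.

91

Using the shoelace formula, 2A = |[2·2 − 1·6] + [1·1 − 6·2] + [6·6 − 2·1]| = 21, so the area is 21/2.
Summing gcd(|Δx|,|Δy|) over the edges gives the boundary count: gcd(1,4) + gcd(5,1) + gcd(4,5) = 1+1+1 = 3.
Scaling by 3 multiplies the area by 3² = 9 (so the new area is 94.5) and multiplies the boundary lattice-point count by 3, giving 9.
By Pick's theorem, the interior count of the dilated polygon is 94.5 − 9/2 + 1 = 91.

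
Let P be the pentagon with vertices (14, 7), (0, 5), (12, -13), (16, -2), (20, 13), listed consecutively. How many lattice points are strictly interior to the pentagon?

By the shoelace formula, twice the signed area is |[14·5 − 0·7] + [0·(-13) − 12·5] + [12·(-2) − 16·(-13)] + [16·13 − 20·(-2)] + [20·7 − 14·13]| = 400, so the area is 200.
Summing gcd(|Δx|,|Δy|) over the edges gives the boundary count: gcd(14,2) + gcd(12,18) + gcd(4,11) + gcd(4,15) + gcd(6,6) = 2+6+1+1+6 = 16.
Pick's theorem gives I = A − B/2 + 1 = 200 − 16/2 + 1 = 193.

193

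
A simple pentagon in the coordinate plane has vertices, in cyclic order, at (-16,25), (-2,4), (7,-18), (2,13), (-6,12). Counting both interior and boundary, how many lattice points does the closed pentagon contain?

By the shoelace formula, twice the signed area is |[(-16)·4 − (-2)·25] + [(-2)·(-18) − 7·4] + [7·13 − 2·(-18)] + [2·12 − (-6)·13] + [(-6)·25 − (-16)·12]| = 265, so the area is 265/2.
The number of boundary lattice points is Σ gcd(|Δx|,|Δy|) = gcd(14,21) + gcd(9,22) + gcd(5,31) + gcd(8,1) + gcd(10,13) = 7+1+1+1+1 = 11.
Pick's theorem gives I = A − B/2 + 1 = 265/2 − 11/2 + 1 = 128, so the closed region contains I + B = 128 + 11 = 139 lattice points.

139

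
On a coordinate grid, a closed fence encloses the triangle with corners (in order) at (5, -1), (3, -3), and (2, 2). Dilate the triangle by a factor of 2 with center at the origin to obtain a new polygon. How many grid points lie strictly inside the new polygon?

The shoelace formula gives twice the area as |[5·(-3) − 3·(-1)] + [3·2 − 2·(-3)] + [2·(-1) − 5·2]| = 12, so the area is 6.
The number of boundary lattice points is Σ gcd(|Δx|,|Δy|) = gcd(2,2) + gcd(1,5) + gcd(3,3) = 2+1+3 = 6.
Scaling by 2 multiplies the area by 2² = 4 (so the new area is 24) and multiplies the boundary lattice-point count by 2, giving 12.
By Pick's theorem, the interior count of the dilated polygon is 24 − 12/2 + 1 = 19.

19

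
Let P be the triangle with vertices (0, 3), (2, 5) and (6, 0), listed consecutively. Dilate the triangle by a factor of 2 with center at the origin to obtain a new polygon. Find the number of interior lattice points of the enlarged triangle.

Using the shoelace formula, 2A = |[0·5 − 2·3] + [2·0 − 6·5] + [6·3 − 0·0]| = 18, so the area is 9.
The number of boundary lattice points is Σ gcd(|Δx|,|Δy|) = gcd(2,2) + gcd(4,5) + gcd(6,3) = 2+1+3 = 6.
Scaling by 2 multiplies the area by 2² = 4 (so the new area is 36) and multiplies the boundary lattice-point count by 2, giving 12.
By Pick's theorem, the interior count of the dilated polygon is 36 − 12/2 + 1 = 31.

31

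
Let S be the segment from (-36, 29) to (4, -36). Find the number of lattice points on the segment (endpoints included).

6

The number of lattice points on a segment between lattice points is gcd(|Δx|,|Δy|) + 1 = gcd(40,65) + 1 = 5 + 1 = 6.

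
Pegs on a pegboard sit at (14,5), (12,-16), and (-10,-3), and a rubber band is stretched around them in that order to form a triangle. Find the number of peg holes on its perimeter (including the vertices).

10

Along each edge there are gcd(|Δx|,|Δy|)+1 lattice points, so counting each shared vertex once the boundary has gcd(2,21) + gcd(22,13) + gcd(24,8) = 1+1+8 = 10.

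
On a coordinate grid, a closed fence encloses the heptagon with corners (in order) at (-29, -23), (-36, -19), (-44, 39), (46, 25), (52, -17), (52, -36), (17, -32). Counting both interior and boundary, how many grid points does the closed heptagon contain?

5443

By the shoelace formula, twice the signed area is |((-29)·(-19) − (-36)·(-23)) + ((-36)·39 − (-44)·(-19)) + ((-44)·25 − 46·39) + (46·(-17) − 52·25) + (52·(-36) − 52·(-17)) + (52·(-32) − 17·(-36)) + (17·(-23) − (-29)·(-32))| = 10852, so the area is 5426.
Along each edge there are gcd(|Δx|,|Δy|)+1 lattice points, so counting each shared vertex once the boundary has gcd(7,4) + gcd(8,58) + gcd(90,14) + gcd(6,42) + gcd(0,19) + gcd(35,4) + gcd(46,9) = 1+2+2+6+19+1+1 = 32.
Pick's theorem gives I = A − B/2 + 1 = 5426 − 32/2 + 1 = 5411, so the closed region contains I + B = 5411 + 32 = 5443 lattice points.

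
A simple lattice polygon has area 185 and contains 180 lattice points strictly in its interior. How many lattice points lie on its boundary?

12

Pick's theorem gives A = I + B/2 − 1, so B = 2(A − I + 1) = 2(185 − 180 + 1) = 12.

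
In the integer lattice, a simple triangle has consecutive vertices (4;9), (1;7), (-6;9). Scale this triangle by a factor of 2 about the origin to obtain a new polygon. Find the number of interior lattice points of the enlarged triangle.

Using the shoelace formula, 2A = |(4·7 − 1·9) + (1·9 − (-6)·7) + ((-6)·9 − 4·9)| = 20, so the area is 10.
Along each edge there are gcd(|Δx|,|Δy|)+1 lattice points, so counting each shared vertex once the boundary has gcd(3,2) + gcd(7,2) + gcd(10,0) = 1+1+10 = 12.
Scaling by 2 multiplies the area by 2² = 4 (so the new area is 40) and multiplies the boundary lattice-point count by 2, giving 24.
By Pick's theorem, the interior count of the dilated polygon is 40 − 24/2 + 1 = 29.

29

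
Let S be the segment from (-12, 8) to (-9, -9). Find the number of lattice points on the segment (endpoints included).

2

The number of lattice points on a segment between lattice points is gcd(|Δx|,|Δy|) + 1 = gcd(3,17) + 1 = 1 + 1 = 2.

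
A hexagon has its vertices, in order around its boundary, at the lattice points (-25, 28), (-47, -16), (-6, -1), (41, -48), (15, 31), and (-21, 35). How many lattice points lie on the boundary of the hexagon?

76

Summing gcd(|Δx|,|Δy|) over the edges gives the boundary count: gcd(22,44) + gcd(41,15) + gcd(47,47) + gcd(26,79) + gcd(36,4) + gcd(4,7) = 22+1+47+1+4+1 = 76.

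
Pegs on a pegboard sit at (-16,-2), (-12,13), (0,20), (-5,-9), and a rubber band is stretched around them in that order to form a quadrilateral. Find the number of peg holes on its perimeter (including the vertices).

4

The number of boundary lattice points is Σ gcd(|Δx|,|Δy|) = gcd(4,15) + gcd(12,7) + gcd(5,29) + gcd(11,7) = 1+1+1+1 = 4.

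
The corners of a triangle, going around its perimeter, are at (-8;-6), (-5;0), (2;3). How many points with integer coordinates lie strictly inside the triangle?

The shoelace formula gives twice the area as |[(-8)·0 − (-5)·(-6)] + [(-5)·3 − 2·0] + [2·(-6) − (-8)·3]| = 33, so the area is 33/2.
Summing gcd(|Δx|,|Δy|) over the edges gives the boundary count: gcd(3,6) + gcd(7,3) + gcd(10,9) = 3+1+1 = 5.
Pick's theorem gives I = A − B/2 + 1 = 33/2 − 5/2 + 1 = 15.

15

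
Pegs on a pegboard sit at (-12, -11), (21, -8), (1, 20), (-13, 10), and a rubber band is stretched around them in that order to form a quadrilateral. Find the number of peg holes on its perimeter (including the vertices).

The number of boundary lattice points is Σ gcd(|Δx|,|Δy|) = gcd(33,3) + gcd(20,28) + gcd(14,10) + gcd(1,21) = 3+4+2+1 = 10.

10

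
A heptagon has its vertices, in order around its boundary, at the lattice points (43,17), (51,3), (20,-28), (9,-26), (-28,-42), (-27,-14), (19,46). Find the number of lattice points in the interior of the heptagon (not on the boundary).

The shoelace formula gives twice the area as |(43·3 − 51·17) + (51·(-28) − 20·3) + (20·(-26) − 9·(-28)) + (9·(-42) − (-28)·(-26)) + ((-28)·(-14) − (-27)·(-42)) + ((-27)·46 − 19·(-14)) + (19·17 − 43·46)| = 6973, so the area is 3486.5.
Summing gcd(|Δx|,|Δy|) over the edges gives the boundary count: gcd(8,14) + gcd(31,31) + gcd(11,2) + gcd(37,16) + gcd(1,28) + gcd(46,60) + gcd(24,29) = 2+31+1+1+1+2+1 = 39.
Pick's theorem gives I = A − B/2 + 1 = 3486.5 − 39/2 + 1 = 3468.

3468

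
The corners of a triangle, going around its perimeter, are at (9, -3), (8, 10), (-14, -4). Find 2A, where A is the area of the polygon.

Using the shoelace formula, 2A = |[9·10 − 8·(-3)] + [8·(-4) − (-14)·10] + [(-14)·(-3) − 9·(-4)]| = 300, so the area is 150.

300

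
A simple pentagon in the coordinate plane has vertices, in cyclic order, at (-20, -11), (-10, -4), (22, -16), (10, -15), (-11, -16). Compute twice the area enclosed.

By the shoelace formula, twice the signed area is |[(-20)·(-4) − (-10)·(-11)] + [(-10)·(-16) − 22·(-4)] + [22·(-15) − 10·(-16)] + [10·(-16) − (-11)·(-15)] + [(-11)·(-11) − (-20)·(-16)]| = 476, so the area is 238.

476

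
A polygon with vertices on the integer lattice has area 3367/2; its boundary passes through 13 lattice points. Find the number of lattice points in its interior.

1678

From Pick's theorem, I = A − B/2 + 1 = 3367/2 − 13/2 + 1 = 1678.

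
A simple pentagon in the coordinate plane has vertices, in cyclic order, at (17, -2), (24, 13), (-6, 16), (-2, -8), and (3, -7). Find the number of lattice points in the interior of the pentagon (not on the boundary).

477

Using the shoelace formula, 2A = |(17·13 − 24·(-2)) + (24·16 − (-6)·13) + ((-6)·(-8) − (-2)·16) + ((-2)·(-7) − 3·(-8)) + (3·(-2) − 17·(-7))| = 962, so the area is 481.
Along each edge there are gcd(|Δx|,|Δy|)+1 lattice points, so counting each shared vertex once the boundary has gcd(7,15) + gcd(30,3) + gcd(4,24) + gcd(5,1) + gcd(14,5) = 1+3+4+1+1 = 10.
Pick's theorem gives I = A − B/2 + 1 = 481 − 10/2 + 1 = 477.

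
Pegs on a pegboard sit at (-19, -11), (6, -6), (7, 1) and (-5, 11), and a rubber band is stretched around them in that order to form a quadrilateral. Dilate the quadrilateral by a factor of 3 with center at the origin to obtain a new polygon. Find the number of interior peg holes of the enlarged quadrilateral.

2569

The shoelace formula gives twice the area as |((-19)·(-6) − 6·(-11)) + (6·1 − 7·(-6)) + (7·11 − (-5)·1) + ((-5)·(-11) − (-19)·11)| = 574, so the area is 287.
The number of boundary lattice points is Σ gcd(|Δx|,|Δy|) = gcd(25,5) + gcd(1,7) + gcd(12,10) + gcd(14,22) = 5+1+2+2 = 10.
Scaling by 3 multiplies the area by 3² = 9 (so the new area is 2583) and multiplies the boundary lattice-point count by 3, giving 30.
By Pick's theorem, the interior count of the dilated polygon is 2583 − 30/2 + 1 = 2569.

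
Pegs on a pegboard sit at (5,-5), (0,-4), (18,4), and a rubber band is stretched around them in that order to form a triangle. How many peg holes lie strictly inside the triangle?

28

By the shoelace formula, twice the signed area is |(5·(-4) − 0·(-5)) + (0·4 − 18·(-4)) + (18·(-5) − 5·4)| = 58, so the area is 29.
Along each edge there are gcd(|Δx|,|Δy|)+1 lattice points, so counting each shared vertex once the boundary has gcd(5,1) + gcd(18,8) + gcd(13,9) = 1+2+1 = 4.
Pick's theorem gives I = A − B/2 + 1 = 29 − 4/2 + 1 = 28.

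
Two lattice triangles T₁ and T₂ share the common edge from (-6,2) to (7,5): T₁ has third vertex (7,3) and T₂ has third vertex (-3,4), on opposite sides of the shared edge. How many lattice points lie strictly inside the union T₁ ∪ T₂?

The union is the simple quadrilateral with vertices (-6,2), (7,3), (7,5), (-3,4) in order.
The shoelace formula gives twice the area as |[(-6)·3 − 7·2] + [7·5 − 7·3] + [7·4 − (-3)·5] + [(-3)·2 − (-6)·4]| = 43, so the area is 21.5.
Summing gcd(|Δx|,|Δy|) over the edges gives the boundary count: gcd(13,1) + gcd(0,2) + gcd(10,1) + gcd(3,2) = 1+2+1+1 = 5.
By Pick's theorem I = A − B/2 + 1 = 21.5 − 5/2 + 1 = 20.

20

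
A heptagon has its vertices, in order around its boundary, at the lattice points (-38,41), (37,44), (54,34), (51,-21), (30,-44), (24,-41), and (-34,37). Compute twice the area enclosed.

By the shoelace formula, twice the signed area is |[(-38)·44 − 37·41] + [37·34 − 54·44] + [54·(-21) − 51·34] + [51·(-44) − 30·(-21)] + [30·(-41) − 24·(-44)] + [24·37 − (-34)·(-41)] + [(-34)·41 − (-38)·37]| = 9457, so the area is 4728.5.

9457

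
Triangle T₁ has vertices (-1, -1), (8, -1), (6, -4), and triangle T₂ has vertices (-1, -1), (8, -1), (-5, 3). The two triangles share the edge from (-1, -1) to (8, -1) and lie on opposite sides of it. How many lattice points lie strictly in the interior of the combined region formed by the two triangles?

The union is the simple quadrilateral with vertices (-1, -1), (6, -4), (8, -1), (-5, 3) in order.
Using the shoelace formula, 2A = |((-1)·(-4) − 6·(-1)) + (6·(-1) − 8·(-4)) + (8·3 − (-5)·(-1)) + ((-5)·(-1) − (-1)·3)| = 63, so the area is 31.5.
The number of boundary lattice points is Σ gcd(|Δx|,|Δy|) = gcd(7,3) + gcd(2,3) + gcd(13,4) + gcd(4,4) = 1+1+1+4 = 7.
By Pick's theorem I = A − B/2 + 1 = 31.5 − 7/2 + 1 = 29.

29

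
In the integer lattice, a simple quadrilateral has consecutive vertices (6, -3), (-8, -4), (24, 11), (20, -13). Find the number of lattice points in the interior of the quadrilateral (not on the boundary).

Using the shoelace formula, 2A = |(6·(-4) − (-8)·(-3)) + ((-8)·11 − 24·(-4)) + (24·(-13) − 20·11) + (20·(-3) − 6·(-13))| = 554, so the area is 277.
Summing gcd(|Δx|,|Δy|) over the edges gives the boundary count: gcd(14,1) + gcd(32,15) + gcd(4,24) + gcd(14,10) = 1+1+4+2 = 8.
By Pick's theorem A = I + B/2 − 1, so I = 277 − 8/2 + 1 = 274.

274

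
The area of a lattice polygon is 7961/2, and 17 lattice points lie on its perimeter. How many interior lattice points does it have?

3973

From Pick's theorem, I = A − B/2 + 1 = 7961/2 − 17/2 + 1 = 3973.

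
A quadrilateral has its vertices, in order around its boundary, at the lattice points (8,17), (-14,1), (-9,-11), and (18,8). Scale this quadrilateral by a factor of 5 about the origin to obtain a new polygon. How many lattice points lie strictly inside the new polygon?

The shoelace formula gives twice the area as |[8·1 − (-14)·17] + [(-14)·(-11) − (-9)·1] + [(-9)·8 − 18·(-11)] + [18·17 − 8·8]| = 777, so the area is 777/2.
Summing gcd(|Δx|,|Δy|) over the edges gives the boundary count: gcd(22,16) + gcd(5,12) + gcd(27,19) + gcd(10,9) = 2+1+1+1 = 5.
Scaling by 5 multiplies the area by 5² = 25 (so the new area is 19425/2) and multiplies the boundary lattice-point count by 5, giving 25.
By Pick's theorem, the interior count of the dilated polygon is 19425/2 − 25/2 + 1 = 9701.

9701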